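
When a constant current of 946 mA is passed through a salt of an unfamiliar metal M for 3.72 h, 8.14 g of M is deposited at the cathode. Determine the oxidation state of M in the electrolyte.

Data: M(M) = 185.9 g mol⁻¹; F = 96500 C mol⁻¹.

Q = I·t = 0.9460 A × 13392 s = 12670 C, so n(e⁻) = 12670/96500 = 0.1313 mol.
n(M) deposited = 8.14 / 185.9 = 0.04379 mol.
Electrons per atom = n(e⁻)/n(M) = 0.1313 / 0.04379 = 3.00 ≈ 3, so the ion is M³⁺.

+3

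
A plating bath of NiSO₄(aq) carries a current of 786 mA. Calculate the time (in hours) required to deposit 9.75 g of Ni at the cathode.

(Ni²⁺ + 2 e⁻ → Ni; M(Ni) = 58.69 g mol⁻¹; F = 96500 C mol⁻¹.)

n(Ni) = m/M = 9.75 / 58.69 = 0.1661 mol.
Each Ni atom requires 2 electrons, so n(e⁻) = 2 × 0.1661 = 0.3323 mol.
Q = n(e⁻)·F = 0.3323 × 96500 = 32060 C.
t = Q/I = 32060 / 0.7860 A = 40790 s = 11.3 h.

11.3 h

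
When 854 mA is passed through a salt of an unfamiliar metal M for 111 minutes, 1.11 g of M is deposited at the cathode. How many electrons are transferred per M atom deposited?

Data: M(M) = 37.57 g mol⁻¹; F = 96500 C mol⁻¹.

2

Q = I·t = 0.8540 A × 6660.0 s = 5688 C, so n(e⁻) = 5688/96500 = 0.05894 mol.
n(M) deposited = 1.11 / 37.57 = 0.02954 mol.
Electrons per atom = n(e⁻)/n(M) = 0.05894 / 0.02954 = 1.99 ≈ 2, so the ion is M²⁺.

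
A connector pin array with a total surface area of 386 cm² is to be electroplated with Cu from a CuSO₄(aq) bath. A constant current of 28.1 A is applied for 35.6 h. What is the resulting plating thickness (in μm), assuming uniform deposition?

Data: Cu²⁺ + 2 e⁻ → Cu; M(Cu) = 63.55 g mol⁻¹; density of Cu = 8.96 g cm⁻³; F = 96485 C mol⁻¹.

Q = I·t = 28.10 × 128160 = 3601000 C; n(e⁻) = 37.32 mol.
n(Cu) = n(e⁻)/2 = 18.66 mol, so m = 18.66 × 63.55 = 1186 g.
Volume = m/ρ = 1186 / 8.96 = 132.4 cm³.
Thickness = V/A = 132.4 / 386 = 0.343 cm = 3430 μm.

3430 μm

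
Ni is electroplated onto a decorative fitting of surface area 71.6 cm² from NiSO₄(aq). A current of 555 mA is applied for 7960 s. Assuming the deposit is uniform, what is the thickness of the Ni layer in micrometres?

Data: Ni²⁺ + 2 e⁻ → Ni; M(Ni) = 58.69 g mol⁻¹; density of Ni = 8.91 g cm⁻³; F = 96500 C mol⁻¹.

21.1 μm

Q = I·t = 0.5550 × 7960.0 = 4418 C; n(e⁻) = 0.04578 mol.
n(Ni) = n(e⁻)/2 = 0.02289 mol, so m = 0.02289 × 58.69 = 1.343 g.
Volume = m/ρ = 1.343 / 8.91 = 0.1508 cm³.
Thickness = V/A = 0.1508 / 71.6 = 0.00211 cm = 21.1 μm.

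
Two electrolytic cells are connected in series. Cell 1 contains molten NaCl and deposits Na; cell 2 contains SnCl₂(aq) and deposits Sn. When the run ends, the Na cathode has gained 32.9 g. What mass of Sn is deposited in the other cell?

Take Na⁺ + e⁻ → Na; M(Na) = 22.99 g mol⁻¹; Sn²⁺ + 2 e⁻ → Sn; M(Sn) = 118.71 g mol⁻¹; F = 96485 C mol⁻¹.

84.9 g

n(Na) = 32.9 / 22.99 = 1.431 mol.
Since Na⁺ + e⁻ → Na, n(e⁻) passed = 1 × 1.431 = 1.431 mol.
Cells in series carry the same charge, so the same 1.431 mol of electrons passes through cell 2.
Sn²⁺ + 2 e⁻ → Sn, so n(Sn) = 1.431 / 2 = 0.7155 mol.
m(Sn) = 0.7155 × 118.71 = 84.9 g.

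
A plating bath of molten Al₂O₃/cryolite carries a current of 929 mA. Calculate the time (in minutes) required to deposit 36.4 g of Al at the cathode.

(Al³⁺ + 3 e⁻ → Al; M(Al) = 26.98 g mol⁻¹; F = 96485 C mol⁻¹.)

n(Al) = m/M = 36.4 / 26.98 = 1.349 mol.
Each Al atom requires 3 electrons, so n(e⁻) = 3 × 1.349 = 4.047 mol.
Q = n(e⁻)·F = 4.047 × 96485 = 390500 C.
t = Q/I = 390500 / 0.9290 A = 420400 s = 7010 min.

7010 min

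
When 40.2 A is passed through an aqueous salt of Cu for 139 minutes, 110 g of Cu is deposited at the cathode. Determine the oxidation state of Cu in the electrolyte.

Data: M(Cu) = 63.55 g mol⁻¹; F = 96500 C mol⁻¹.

+2

Q = I·t = 40.20 A × 8340.0 s = 335300 C, so n(e⁻) = 335300/96500 = 3.474 mol.
n(Cu) deposited = 110 / 63.55 = 1.731 mol.
Electrons per atom = n(e⁻)/n(Cu) = 3.474 / 1.731 = 2.01 ≈ 2, so the ion is Cu²⁺.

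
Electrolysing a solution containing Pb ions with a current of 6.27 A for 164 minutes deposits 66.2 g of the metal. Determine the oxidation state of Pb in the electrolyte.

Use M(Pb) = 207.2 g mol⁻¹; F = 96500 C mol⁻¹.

Q = I·t = 6.270 A × 9840.0 s = 61700 C, so n(e⁻) = 61700/96500 = 0.6393 mol.
n(Pb) deposited = 66.2 / 207.2 = 0.3195 mol.
Electrons per atom = n(e⁻)/n(Pb) = 0.6393 / 0.3195 = 2.00 ≈ 2, so the ion is Pb²⁺.

+2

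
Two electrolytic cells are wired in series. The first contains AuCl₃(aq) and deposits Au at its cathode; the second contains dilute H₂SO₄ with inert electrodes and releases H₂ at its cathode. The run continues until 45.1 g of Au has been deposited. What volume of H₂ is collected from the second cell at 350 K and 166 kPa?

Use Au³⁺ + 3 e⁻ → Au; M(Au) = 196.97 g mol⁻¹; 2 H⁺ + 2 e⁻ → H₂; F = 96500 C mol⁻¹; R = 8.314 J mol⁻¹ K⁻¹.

6.02 L

n(Au) = 45.1 / 196.97 = 0.2290 mol, so n(e⁻) = 3 × 0.2290 = 0.6869 mol.
The cells are in series, so the same 0.6869 mol of electrons passes through the second cell.
2 H⁺ + 2 e⁻ → H₂ — 2 mol e⁻ per mol H₂, so n(H₂) = 0.6869/2 = 0.3435 mol.
V = nRT/P = (0.3435 × 8.314 × 350) / (166 × 10³) = 0.00602 m³ = 6.02 L.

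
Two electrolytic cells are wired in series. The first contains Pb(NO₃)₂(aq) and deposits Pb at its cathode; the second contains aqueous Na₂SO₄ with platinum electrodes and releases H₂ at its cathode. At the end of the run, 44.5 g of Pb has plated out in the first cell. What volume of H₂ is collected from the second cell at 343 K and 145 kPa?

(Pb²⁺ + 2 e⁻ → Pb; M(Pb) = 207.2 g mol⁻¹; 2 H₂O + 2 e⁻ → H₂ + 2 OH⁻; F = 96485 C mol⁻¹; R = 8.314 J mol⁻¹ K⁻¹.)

n(Pb) = 44.5 / 207.2 = 0.2148 mol, so n(e⁻) = 2 × 0.2148 = 0.4295 mol.
The cells are in series, so the same 0.4295 mol of electrons passes through the second cell.
2 H₂O + 2 e⁻ → H₂ + 2 OH⁻ — 2 mol e⁻ per mol H₂, so n(H₂) = 0.4295/2 = 0.2148 mol.
V = nRT/P = (0.2148 × 8.314 × 343) / (145 × 10³) = 0.00422 m³ = 4.22 L.

4.22 L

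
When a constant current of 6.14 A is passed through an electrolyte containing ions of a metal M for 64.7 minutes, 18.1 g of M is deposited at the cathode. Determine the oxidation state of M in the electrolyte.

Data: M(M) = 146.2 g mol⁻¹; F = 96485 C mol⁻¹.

Q = I·t = 6.140 A × 3882.0 s = 23840 C, so n(e⁻) = 23840/96485 = 0.2470 mol.
n(M) deposited = 18.1 / 146.2 = 0.1238 mol.
Electrons per atom = n(e⁻)/n(M) = 0.2470 / 0.1238 = 2.00 ≈ 2, so the ion is M²⁺.

+2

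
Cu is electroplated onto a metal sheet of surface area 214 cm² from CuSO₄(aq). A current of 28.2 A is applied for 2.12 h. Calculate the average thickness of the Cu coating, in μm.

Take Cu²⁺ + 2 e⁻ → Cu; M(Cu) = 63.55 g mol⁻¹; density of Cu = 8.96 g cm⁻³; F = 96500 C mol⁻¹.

370 μm

Q = I·t = 28.20 × 7632.0 = 215200 C; n(e⁻) = 2.230 mol.
n(Cu) = n(e⁻)/2 = 1.115 mol, so m = 1.115 × 63.55 = 70.87 g.
Volume = m/ρ = 70.87 / 8.96 = 7.909 cm³.
Thickness = V/A = 7.909 / 214 = 0.0370 cm = 370 μm.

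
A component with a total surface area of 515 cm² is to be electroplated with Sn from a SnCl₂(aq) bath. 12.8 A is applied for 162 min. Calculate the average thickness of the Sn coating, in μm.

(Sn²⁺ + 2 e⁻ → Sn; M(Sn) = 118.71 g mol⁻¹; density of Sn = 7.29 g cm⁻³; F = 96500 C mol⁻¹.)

204 μm

Q = I·t = 12.80 × 9720.0 = 124400 C; n(e⁻) = 1.289 mol.
n(Sn) = n(e⁻)/2 = 0.6446 mol, so m = 0.6446 × 118.71 = 76.53 g.
Volume = m/ρ = 76.53 / 7.29 = 10.50 cm³.
Thickness = V/A = 10.50 / 515 = 0.0204 cm = 204 μm.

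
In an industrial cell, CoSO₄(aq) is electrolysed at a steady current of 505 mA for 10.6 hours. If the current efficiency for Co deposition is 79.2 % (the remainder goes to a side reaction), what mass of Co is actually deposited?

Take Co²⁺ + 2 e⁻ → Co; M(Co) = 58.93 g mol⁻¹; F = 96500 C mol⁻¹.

Q = I·t = 0.5050 × 38160 = 19270 C.
n(e⁻) = 19270/96500 = 0.1997 mol; theoretically n(Co) = 0.1997/2 = 0.09985 mol, m_theo = 5.884 g.
At 79.2 % efficiency, m_actual = 0.792 × 5.884 = 4.66 g.

4.66 g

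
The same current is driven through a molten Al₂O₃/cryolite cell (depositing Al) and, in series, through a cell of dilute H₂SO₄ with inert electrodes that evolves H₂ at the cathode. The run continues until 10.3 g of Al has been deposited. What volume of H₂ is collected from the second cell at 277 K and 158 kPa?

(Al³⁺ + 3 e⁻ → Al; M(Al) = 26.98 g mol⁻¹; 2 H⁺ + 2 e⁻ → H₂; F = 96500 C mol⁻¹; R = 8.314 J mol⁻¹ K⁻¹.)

n(Al) = 10.3 / 26.98 = 0.3818 mol, so n(e⁻) = 3 × 0.3818 = 1.145 mol.
The cells are in series, so the same 1.145 mol of electrons passes through the second cell.
2 H⁺ + 2 e⁻ → H₂ — 2 mol e⁻ per mol H₂, so n(H₂) = 1.145/2 = 0.5726 mol.
V = nRT/P = (0.5726 × 8.314 × 277) / (158 × 10³) = 0.00835 m³ = 8.35 L.

8.35 L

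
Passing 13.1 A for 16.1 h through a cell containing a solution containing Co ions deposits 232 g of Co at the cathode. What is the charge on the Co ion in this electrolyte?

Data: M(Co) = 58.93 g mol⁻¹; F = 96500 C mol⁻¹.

Q = I·t = 13.10 A × 57960 s = 759300 C, so n(e⁻) = 759300/96500 = 7.868 mol.
n(Co) deposited = 232 / 58.93 = 3.937 mol.
Electrons per atom = n(e⁻)/n(Co) = 7.868 / 3.937 = 2.00 ≈ 2, so the ion is Co²⁺.

+2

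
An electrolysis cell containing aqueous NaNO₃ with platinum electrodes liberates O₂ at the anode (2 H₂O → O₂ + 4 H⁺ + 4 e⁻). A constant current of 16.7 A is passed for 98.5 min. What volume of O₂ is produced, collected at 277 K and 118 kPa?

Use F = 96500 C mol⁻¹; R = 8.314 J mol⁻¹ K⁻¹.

4.99 L

Q = I·t = 16.70 A × 5910.0 s = 98700 C.
n(e⁻) = Q/F = 98700 / 96500 = 1.023 mol.
4 electrons are transferred per O₂ molecule, so n(O₂) = 1.023 / 4 = 0.2557 mol.
V = nRT/P = (0.2557 × 8.314 × 277) / (118 × 10³ Pa) = 0.00499 m³ = 4.99 L.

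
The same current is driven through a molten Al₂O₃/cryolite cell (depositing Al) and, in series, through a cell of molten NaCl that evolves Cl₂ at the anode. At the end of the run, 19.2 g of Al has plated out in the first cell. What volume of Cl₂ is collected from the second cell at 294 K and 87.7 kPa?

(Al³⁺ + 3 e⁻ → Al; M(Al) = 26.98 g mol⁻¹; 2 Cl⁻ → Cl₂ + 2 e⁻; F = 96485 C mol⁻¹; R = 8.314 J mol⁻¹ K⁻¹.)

29.8 L

n(Al) = 19.2 / 26.98 = 0.7116 mol, so n(e⁻) = 3 × 0.7116 = 2.135 mol.
The cells are in series, so the same 2.135 mol of electrons passes through the second cell.
2 Cl⁻ → Cl₂ + 2 e⁻ — 2 mol e⁻ per mol Cl₂, so n(Cl₂) = 2.135/2 = 1.067 mol.
V = nRT/P = (1.067 × 8.314 × 294) / (87.7 × 10³) = 0.0298 m³ = 29.8 L.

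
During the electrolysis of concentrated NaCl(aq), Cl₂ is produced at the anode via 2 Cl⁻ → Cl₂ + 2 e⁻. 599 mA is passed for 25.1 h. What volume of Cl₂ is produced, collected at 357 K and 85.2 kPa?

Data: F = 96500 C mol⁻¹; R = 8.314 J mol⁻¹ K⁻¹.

9.77 L

Q = I·t = 0.5990 A × 90360 s = 54130 C.
n(e⁻) = Q/F = 54130 / 96500 = 0.5609 mol.
2 electrons are transferred per Cl₂ molecule, so n(Cl₂) = 0.5609 / 2 = 0.2804 mol.
V = nRT/P = (0.2804 × 8.314 × 357) / (85.2 × 10³ Pa) = 0.00977 m³ = 9.77 L.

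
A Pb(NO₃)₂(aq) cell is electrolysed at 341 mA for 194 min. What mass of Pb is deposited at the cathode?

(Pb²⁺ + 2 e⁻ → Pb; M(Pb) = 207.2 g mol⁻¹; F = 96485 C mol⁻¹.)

4.26 g

Q = I·t = 0.3410 A × 11640 s = 3969 C.
n(e⁻) = Q/F = 3969 / 96485 = 0.04114 mol.
Pb²⁺ + 2 e⁻ → Pb, so n(Pb) = n(e⁻)/2 = 0.02057 mol.
m = n·M = 0.02057 × 207.2 = 4.26 g.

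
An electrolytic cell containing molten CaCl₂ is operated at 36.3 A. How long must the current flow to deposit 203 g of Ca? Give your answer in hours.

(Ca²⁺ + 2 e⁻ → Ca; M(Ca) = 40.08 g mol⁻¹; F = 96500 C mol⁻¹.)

7.48 h

n(Ca) = m/M = 203 / 40.08 = 5.065 mol.
Each Ca atom requires 2 electrons, so n(e⁻) = 2 × 5.065 = 10.13 mol.
Q = n(e⁻)·F = 10.13 × 96500 = 977500 C.
t = Q/I = 977500 / 36.30 A = 26930 s = 7.48 h.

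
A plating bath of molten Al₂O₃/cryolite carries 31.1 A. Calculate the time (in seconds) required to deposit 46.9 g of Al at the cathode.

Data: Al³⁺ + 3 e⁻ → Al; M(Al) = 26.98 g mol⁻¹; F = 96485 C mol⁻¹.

16200 s

n(Al) = m/M = 46.9 / 26.98 = 1.738 mol.
Each Al atom requires 3 electrons, so n(e⁻) = 3 × 1.738 = 5.215 mol.
Q = n(e⁻)·F = 5.215 × 96485 = 503200 C.
t = Q/I = 503200 / 31.10 A = 16180 s.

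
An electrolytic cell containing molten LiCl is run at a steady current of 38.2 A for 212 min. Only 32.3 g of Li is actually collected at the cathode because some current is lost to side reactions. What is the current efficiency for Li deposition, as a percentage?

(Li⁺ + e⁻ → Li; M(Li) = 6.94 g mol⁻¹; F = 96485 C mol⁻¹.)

92.4 %

Q = I·t = 38.20 × 12720 = 485900 C; n(e⁻) = 485900/96485 = 5.036 mol.
Theoretical n(Li) = n(e⁻)/1 = 5.036 mol, i.e. m_theo = 5.036 × 6.94 = 34.95 g.
Efficiency = m_actual / m_theo = 32.3 / 34.95 = 92.4 %.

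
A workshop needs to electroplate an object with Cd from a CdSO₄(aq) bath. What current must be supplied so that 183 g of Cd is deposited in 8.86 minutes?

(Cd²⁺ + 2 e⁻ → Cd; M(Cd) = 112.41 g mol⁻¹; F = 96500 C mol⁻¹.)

591 A

n(Cd) = 183 / 112.41 = 1.628 mol.
n(e⁻) = 2 × 1.628 = 3.256 mol.
Q = n(e⁻)·F = 3.256 × 96500 = 314200 C.
I = Q/t = 314200 / 531.60 s = 591 A.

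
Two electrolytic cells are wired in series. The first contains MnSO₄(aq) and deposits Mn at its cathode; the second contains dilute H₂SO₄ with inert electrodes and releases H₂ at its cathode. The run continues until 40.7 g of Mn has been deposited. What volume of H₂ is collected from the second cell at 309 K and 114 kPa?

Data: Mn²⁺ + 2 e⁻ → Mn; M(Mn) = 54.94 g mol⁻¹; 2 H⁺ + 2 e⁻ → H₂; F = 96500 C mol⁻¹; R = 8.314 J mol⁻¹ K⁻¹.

16.7 L

n(Mn) = 40.7 / 54.94 = 0.7408 mol, so n(e⁻) = 2 × 0.7408 = 1.482 mol.
The cells are in series, so the same 1.482 mol of electrons passes through the second cell.
2 H⁺ + 2 e⁻ → H₂ — 2 mol e⁻ per mol H₂, so n(H₂) = 1.482/2 = 0.7408 mol.
V = nRT/P = (0.7408 × 8.314 × 309) / (114 × 10³) = 0.0167 m³ = 16.7 L.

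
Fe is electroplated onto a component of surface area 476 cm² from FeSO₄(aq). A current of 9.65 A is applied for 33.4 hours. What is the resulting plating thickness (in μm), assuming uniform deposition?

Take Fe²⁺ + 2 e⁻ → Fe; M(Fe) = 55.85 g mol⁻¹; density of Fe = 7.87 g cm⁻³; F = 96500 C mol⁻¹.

Q = I·t = 9.650 × 120240 = 1160000 C; n(e⁻) = 12.02 mol.
n(Fe) = n(e⁻)/2 = 6.012 mol, so m = 6.012 × 55.85 = 335.8 g.
Volume = m/ρ = 335.8 / 7.87 = 42.66 cm³.
Thickness = V/A = 42.66 / 476 = 0.0896 cm = 896 μm.

896 μm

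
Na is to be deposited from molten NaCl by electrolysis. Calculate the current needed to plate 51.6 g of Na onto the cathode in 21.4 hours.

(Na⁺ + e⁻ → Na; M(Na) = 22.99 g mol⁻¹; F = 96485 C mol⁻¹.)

2.81 A

n(Na) = 51.6 / 22.99 = 2.244 mol.
n(e⁻) = 1 × 2.244 = 2.244 mol.
Q = n(e⁻)·F = 2.244 × 96485 = 216600 C.
I = Q/t = 216600 / 77040 s = 2.81 A.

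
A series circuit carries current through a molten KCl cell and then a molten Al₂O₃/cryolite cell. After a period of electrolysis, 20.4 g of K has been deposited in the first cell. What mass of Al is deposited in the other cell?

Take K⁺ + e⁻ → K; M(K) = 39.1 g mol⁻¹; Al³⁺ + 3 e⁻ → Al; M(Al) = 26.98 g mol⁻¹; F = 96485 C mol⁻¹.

n(K) = 20.4 / 39.1 = 0.5217 mol.
Since K⁺ + e⁻ → K, n(e⁻) passed = 1 × 0.5217 = 0.5217 mol.
Cells in series carry the same charge, so the same 0.5217 mol of electrons passes through cell 2.
Al³⁺ + 3 e⁻ → Al, so n(Al) = 0.5217 / 3 = 0.1739 mol.
m(Al) = 0.1739 × 26.98 = 4.69 g.

4.69 g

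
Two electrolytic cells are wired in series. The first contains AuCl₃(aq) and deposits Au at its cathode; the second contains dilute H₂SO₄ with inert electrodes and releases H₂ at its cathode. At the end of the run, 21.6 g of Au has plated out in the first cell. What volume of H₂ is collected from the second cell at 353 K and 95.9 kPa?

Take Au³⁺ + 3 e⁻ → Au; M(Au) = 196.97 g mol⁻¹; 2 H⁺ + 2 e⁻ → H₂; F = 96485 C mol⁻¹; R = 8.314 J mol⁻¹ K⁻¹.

5.03 L

n(Au) = 21.6 / 196.97 = 0.1097 mol, so n(e⁻) = 3 × 0.1097 = 0.3290 mol.
The cells are in series, so the same 0.3290 mol of electrons passes through the second cell.
2 H⁺ + 2 e⁻ → H₂ — 2 mol e⁻ per mol H₂, so n(H₂) = 0.3290/2 = 0.1645 mol.
V = nRT/P = (0.1645 × 8.314 × 353) / (95.9 × 10³) = 0.00503 m³ = 5.03 L.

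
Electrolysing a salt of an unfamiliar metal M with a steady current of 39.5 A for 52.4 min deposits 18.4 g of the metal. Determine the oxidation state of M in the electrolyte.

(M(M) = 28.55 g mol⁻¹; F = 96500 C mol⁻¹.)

+2

Q = I·t = 39.50 A × 3144.0 s = 124200 C, so n(e⁻) = 124200/96500 = 1.287 mol.
n(M) deposited = 18.4 / 28.55 = 0.6445 mol.
Electrons per atom = n(e⁻)/n(M) = 1.287 / 0.6445 = 2.00 ≈ 2, so the ion is M²⁺.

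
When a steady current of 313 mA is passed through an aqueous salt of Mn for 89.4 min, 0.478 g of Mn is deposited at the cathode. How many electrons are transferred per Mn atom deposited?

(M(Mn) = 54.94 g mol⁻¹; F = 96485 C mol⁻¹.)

2

Q = I·t = 0.3130 A × 5364.0 s = 1679 C, so n(e⁻) = 1679/96485 = 0.01740 mol.
n(Mn) deposited = 0.478 / 54.94 = 0.008700 mol.
Electrons per atom = n(e⁻)/n(Mn) = 0.01740 / 0.008700 = 2.00 ≈ 2, so the ion is Mn²⁺.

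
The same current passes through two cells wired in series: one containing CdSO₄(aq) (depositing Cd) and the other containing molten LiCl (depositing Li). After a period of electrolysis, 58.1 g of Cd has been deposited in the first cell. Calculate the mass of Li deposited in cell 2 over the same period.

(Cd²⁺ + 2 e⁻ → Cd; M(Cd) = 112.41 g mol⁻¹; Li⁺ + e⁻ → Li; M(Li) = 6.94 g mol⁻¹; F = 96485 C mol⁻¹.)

7.17 g

n(Cd) = 58.1 / 112.41 = 0.5169 mol.
Since Cd²⁺ + 2 e⁻ → Cd, n(e⁻) passed = 2 × 0.5169 = 1.034 mol.
Cells in series carry the same charge, so the same 1.034 mol of electrons passes through cell 2.
Li⁺ + e⁻ → Li, so n(Li) = 1.034 / 1 = 1.034 mol.
m(Li) = 1.034 × 6.94 = 7.17 g.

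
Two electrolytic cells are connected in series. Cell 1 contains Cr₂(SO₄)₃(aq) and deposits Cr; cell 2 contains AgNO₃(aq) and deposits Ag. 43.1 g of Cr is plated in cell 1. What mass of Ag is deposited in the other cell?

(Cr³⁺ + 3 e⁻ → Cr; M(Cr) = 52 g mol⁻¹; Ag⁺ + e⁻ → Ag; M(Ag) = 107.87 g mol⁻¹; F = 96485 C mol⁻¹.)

n(Cr) = 43.1 / 52 = 0.8288 mol.
Since Cr³⁺ + 3 e⁻ → Cr, n(e⁻) passed = 3 × 0.8288 = 2.487 mol.
Cells in series carry the same charge, so the same 2.487 mol of electrons passes through cell 2.
Ag⁺ + e⁻ → Ag, so n(Ag) = 2.487 / 1 = 2.487 mol.
m(Ag) = 2.487 × 107.87 = 268 g.

268 g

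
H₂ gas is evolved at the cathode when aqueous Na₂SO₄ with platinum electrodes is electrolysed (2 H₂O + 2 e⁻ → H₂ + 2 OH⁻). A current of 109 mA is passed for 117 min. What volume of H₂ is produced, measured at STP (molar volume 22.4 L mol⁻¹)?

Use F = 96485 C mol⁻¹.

0.0888 L

Q = I·t = 0.1090 A × 7020.0 s = 765.2 C.
n(e⁻) = Q/F = 765.2 / 96485 = 0.007931 mol.
2 electrons are transferred per H₂ molecule, so n(H₂) = 0.007931 / 2 = 0.003965 mol.
V = n × V_m = 0.003965 × 22.4 = 0.0888 L.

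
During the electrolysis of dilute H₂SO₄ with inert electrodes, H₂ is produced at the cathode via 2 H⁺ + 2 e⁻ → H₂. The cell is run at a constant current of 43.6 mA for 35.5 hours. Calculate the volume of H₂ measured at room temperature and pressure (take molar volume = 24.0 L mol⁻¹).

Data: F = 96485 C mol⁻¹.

0.693 L

Q = I·t = 0.04360 A × 127800 s = 5572 C.
n(e⁻) = Q/F = 5572 / 96485 = 0.05775 mol.
2 electrons are transferred per H₂ molecule, so n(H₂) = 0.05775 / 2 = 0.02888 mol.
V = n × V_m = 0.02888 × 24.0 = 0.693 L.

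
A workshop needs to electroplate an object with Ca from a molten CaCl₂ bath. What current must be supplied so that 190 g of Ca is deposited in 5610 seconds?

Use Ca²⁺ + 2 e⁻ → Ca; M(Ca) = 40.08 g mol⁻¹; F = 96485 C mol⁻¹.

163 A

n(Ca) = 190 / 40.08 = 4.741 mol.
n(e⁻) = 2 × 4.741 = 9.481 mol.
Q = n(e⁻)·F = 9.481 × 96485 = 914800 C.
I = Q/t = 914800 / 5610.0 s = 163 A.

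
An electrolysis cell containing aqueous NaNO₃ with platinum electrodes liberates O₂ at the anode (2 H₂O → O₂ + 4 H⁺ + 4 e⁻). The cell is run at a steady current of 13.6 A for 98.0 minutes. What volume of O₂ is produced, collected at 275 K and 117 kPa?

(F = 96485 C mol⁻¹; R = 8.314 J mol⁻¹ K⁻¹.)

4.05 L

Q = I·t = 13.60 A × 5880.0 s = 79970 C.
n(e⁻) = Q/F = 79970 / 96485 = 0.8288 mol.
4 electrons are transferred per O₂ molecule, so n(O₂) = 0.8288 / 4 = 0.2072 mol.
V = nRT/P = (0.2072 × 8.314 × 275) / (117 × 10³ Pa) = 0.00405 m³ = 4.05 L.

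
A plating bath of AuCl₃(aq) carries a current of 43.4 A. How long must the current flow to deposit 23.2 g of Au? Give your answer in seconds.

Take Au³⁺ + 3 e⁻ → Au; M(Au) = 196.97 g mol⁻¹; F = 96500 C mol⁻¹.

n(Au) = m/M = 23.2 / 196.97 = 0.1178 mol.
Each Au atom requires 3 electrons, so n(e⁻) = 3 × 0.1178 = 0.3534 mol.
Q = n(e⁻)·F = 0.3534 × 96500 = 34100 C.
t = Q/I = 34100 / 43.40 A = 785.7 s.

786 s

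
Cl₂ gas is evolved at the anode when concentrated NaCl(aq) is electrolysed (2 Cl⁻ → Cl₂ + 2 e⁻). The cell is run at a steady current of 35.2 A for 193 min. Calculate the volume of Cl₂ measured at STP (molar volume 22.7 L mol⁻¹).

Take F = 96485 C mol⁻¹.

Q = I·t = 35.20 A × 11580 s = 407600 C.
n(e⁻) = Q/F = 407600 / 96485 = 4.225 mol.
2 electrons are transferred per Cl₂ molecule, so n(Cl₂) = 4.225 / 2 = 2.112 mol.
V = n × V_m = 2.112 × 22.7 = 47.9 L.

47.9 L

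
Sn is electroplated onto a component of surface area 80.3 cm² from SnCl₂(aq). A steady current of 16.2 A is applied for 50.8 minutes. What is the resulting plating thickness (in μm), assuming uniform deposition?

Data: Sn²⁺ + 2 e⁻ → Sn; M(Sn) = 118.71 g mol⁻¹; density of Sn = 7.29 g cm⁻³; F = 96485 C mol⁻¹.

519 μm

Q = I·t = 16.20 × 3048.0 = 49380 C; n(e⁻) = 0.5118 mol.
n(Sn) = n(e⁻)/2 = 0.2559 mol, so m = 0.2559 × 118.71 = 30.38 g.
Volume = m/ρ = 30.38 / 7.29 = 4.167 cm³.
Thickness = V/A = 4.167 / 80.3 = 0.0519 cm = 519 μm.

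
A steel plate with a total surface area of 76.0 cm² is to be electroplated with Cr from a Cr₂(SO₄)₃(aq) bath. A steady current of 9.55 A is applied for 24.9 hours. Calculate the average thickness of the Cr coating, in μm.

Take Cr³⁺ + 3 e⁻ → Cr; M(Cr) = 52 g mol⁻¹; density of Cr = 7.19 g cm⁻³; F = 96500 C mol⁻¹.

Q = I·t = 9.550 × 89640 = 856100 C; n(e⁻) = 8.871 mol.
n(Cr) = n(e⁻)/3 = 2.957 mol, so m = 2.957 × 52 = 153.8 g.
Volume = m/ρ = 153.8 / 7.19 = 21.39 cm³.
Thickness = V/A = 21.39 / 76.0 = 0.281 cm = 2810 μm.

2810 μm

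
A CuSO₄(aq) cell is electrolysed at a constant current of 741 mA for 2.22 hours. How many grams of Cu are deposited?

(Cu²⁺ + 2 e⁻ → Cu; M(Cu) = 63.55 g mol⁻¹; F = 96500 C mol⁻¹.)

1.95 g

Q = I·t = 0.7410 A × 7992.0 s = 5922 C.
n(e⁻) = Q/F = 5922 / 96500 = 0.06137 mol.
Cu²⁺ + 2 e⁻ → Cu, so n(Cu) = n(e⁻)/2 = 0.03068 mol.
m = n·M = 0.03068 × 63.55 = 1.95 g.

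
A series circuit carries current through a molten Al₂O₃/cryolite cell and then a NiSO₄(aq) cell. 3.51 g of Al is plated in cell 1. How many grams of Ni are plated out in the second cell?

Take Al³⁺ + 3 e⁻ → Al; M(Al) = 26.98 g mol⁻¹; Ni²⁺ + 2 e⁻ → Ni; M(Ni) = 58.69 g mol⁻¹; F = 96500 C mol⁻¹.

n(Al) = 3.51 / 26.98 = 0.1301 mol.
Since Al³⁺ + 3 e⁻ → Al, n(e⁻) passed = 3 × 0.1301 = 0.3903 mol.
Cells in series carry the same charge, so the same 0.3903 mol of electrons passes through cell 2.
Ni²⁺ + 2 e⁻ → Ni, so n(Ni) = 0.3903 / 2 = 0.1951 mol.
m(Ni) = 0.1951 × 58.69 = 11.5 g.

11.5 g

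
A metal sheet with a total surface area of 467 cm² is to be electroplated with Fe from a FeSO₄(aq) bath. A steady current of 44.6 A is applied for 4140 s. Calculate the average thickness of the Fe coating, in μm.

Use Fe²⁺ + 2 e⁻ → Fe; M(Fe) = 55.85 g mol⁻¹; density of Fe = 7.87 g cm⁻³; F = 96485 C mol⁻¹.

Q = I·t = 44.60 × 4140.0 = 184600 C; n(e⁻) = 1.914 mol.
n(Fe) = n(e⁻)/2 = 0.9569 mol, so m = 0.9569 × 55.85 = 53.44 g.
Volume = m/ρ = 53.44 / 7.87 = 6.790 cm³.
Thickness = V/A = 6.790 / 467 = 0.0145 cm = 145 μm.

145 μm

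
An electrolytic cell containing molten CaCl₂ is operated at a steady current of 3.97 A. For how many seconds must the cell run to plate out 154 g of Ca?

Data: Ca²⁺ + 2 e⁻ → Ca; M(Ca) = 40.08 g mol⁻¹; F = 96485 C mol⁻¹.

1.87 × 10⁵ s

n(Ca) = m/M = 154 / 40.08 = 3.842 mol.
Each Ca atom requires 2 electrons, so n(e⁻) = 2 × 3.842 = 7.685 mol.
Q = n(e⁻)·F = 7.685 × 96485 = 741500 C.
t = Q/I = 741500 / 3.970 A = 186800 s.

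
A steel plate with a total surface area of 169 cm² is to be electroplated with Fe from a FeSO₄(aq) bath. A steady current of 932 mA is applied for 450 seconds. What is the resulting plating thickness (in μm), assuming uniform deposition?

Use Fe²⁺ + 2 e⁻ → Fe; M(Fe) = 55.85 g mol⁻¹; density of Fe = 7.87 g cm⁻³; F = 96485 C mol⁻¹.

0.913 μm

Q = I·t = 0.9320 × 450.00 = 419.4 C; n(e⁻) = 0.004347 mol.
n(Fe) = n(e⁻)/2 = 0.002173 mol, so m = 0.002173 × 55.85 = 0.1214 g.
Volume = m/ρ = 0.1214 / 7.87 = 0.01542 cm³.
Thickness = V/A = 0.01542 / 169 = 9.13 × 10⁻⁵ cm = 0.913 μm.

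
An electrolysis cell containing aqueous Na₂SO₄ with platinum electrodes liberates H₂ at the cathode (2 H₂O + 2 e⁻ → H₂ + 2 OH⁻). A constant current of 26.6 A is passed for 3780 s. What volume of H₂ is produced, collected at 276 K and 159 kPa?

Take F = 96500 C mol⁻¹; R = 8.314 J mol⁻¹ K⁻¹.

Q = I·t = 26.60 A × 3780.0 s = 100500 C.
n(e⁻) = Q/F = 100500 / 96500 = 1.042 mol.
2 electrons are transferred per H₂ molecule, so n(H₂) = 1.042 / 2 = 0.5210 mol.
V = nRT/P = (0.5210 × 8.314 × 276) / (159 × 10³ Pa) = 0.00752 m³ = 7.52 L.

7.52 L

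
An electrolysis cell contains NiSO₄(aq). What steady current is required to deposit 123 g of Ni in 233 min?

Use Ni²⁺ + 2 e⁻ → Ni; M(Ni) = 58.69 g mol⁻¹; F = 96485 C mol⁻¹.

28.9 A

n(Ni) = 123 / 58.69 = 2.096 mol.
n(e⁻) = 2 × 2.096 = 4.192 mol.
Q = n(e⁻)·F = 4.192 × 96485 = 404400 C.
I = Q/t = 404400 / 13980 s = 28.9 A.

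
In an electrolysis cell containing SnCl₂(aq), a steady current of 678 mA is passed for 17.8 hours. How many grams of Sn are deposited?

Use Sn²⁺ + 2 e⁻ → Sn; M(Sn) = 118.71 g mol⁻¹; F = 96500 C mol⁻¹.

Q = I·t = 0.6780 A × 64080 s = 43450 C.
n(e⁻) = Q/F = 43450 / 96500 = 0.4502 mol.
Sn²⁺ + 2 e⁻ → Sn, so n(Sn) = n(e⁻)/2 = 0.2251 mol.
m = n·M = 0.2251 × 118.71 = 26.7 g.

26.7 g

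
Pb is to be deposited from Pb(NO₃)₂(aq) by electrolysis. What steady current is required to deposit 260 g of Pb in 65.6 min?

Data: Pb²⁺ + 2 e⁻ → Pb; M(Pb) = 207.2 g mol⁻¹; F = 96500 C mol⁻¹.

61.5 A

n(Pb) = 260 / 207.2 = 1.255 mol.
n(e⁻) = 2 × 1.255 = 2.510 mol.
Q = n(e⁻)·F = 2.510 × 96500 = 242200 C.
I = Q/t = 242200 / 3936.0 s = 61.5 A.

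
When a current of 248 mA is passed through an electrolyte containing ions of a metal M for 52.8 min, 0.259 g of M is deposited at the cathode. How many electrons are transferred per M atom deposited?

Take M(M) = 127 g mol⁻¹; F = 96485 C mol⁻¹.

Q = I·t = 0.2480 A × 3168.0 s = 785.7 C, so n(e⁻) = 785.7/96485 = 0.008143 mol.
n(M) deposited = 0.259 / 127 = 0.002039 mol.
Electrons per atom = n(e⁻)/n(M) = 0.008143 / 0.002039 = 3.99 ≈ 4, so the ion is M⁴⁺.

4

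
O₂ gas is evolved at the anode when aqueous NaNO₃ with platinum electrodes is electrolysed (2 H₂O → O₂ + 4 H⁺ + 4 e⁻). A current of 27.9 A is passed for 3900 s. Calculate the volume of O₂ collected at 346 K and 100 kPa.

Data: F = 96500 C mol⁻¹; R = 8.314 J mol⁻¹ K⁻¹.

8.11 L

Q = I·t = 27.90 A × 3900.0 s = 108800 C.
n(e⁻) = Q/F = 108800 / 96500 = 1.128 mol.
4 electrons are transferred per O₂ molecule, so n(O₂) = 1.128 / 4 = 0.2819 mol.
V = nRT/P = (0.2819 × 8.314 × 346) / (100 × 10³ Pa) = 0.00811 m³ = 8.11 L.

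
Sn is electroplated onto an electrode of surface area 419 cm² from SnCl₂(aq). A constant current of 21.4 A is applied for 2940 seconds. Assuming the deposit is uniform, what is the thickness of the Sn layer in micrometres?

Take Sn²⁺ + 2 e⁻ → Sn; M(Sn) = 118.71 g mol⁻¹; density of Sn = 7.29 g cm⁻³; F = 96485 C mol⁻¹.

Q = I·t = 21.40 × 2940.0 = 62920 C; n(e⁻) = 0.6521 mol.
n(Sn) = n(e⁻)/2 = 0.3260 mol, so m = 0.3260 × 118.71 = 38.70 g.
Volume = m/ρ = 38.70 / 7.29 = 5.309 cm³.
Thickness = V/A = 5.309 / 419 = 0.0127 cm = 127 μm.

127 μm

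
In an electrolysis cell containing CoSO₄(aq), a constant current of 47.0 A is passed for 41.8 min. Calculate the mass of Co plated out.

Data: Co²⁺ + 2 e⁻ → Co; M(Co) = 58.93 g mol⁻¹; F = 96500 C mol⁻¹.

Q = I·t = 47.00 A × 2508.0 s = 117900 C.
n(e⁻) = Q/F = 117900 / 96500 = 1.222 mol.
Co²⁺ + 2 e⁻ → Co, so n(Co) = n(e⁻)/2 = 0.6108 mol.
m = n·M = 0.6108 × 58.93 = 36.0 g.

36.0 g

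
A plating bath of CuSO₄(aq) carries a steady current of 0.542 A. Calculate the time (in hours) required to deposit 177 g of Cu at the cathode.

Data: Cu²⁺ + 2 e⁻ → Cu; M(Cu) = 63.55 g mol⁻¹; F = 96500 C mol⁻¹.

n(Cu) = m/M = 177 / 63.55 = 2.785 mol.
Each Cu atom requires 2 electrons, so n(e⁻) = 2 × 2.785 = 5.570 mol.
Q = n(e⁻)·F = 5.570 × 96500 = 537500 C.
t = Q/I = 537500 / 0.5420 A = 991800 s = 275 h.

275 h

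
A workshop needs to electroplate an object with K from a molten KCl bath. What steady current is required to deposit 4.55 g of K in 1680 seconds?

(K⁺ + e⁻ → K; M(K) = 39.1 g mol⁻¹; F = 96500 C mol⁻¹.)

n(K) = 4.55 / 39.1 = 0.1164 mol.
n(e⁻) = 1 × 0.1164 = 0.1164 mol.
Q = n(e⁻)·F = 0.1164 × 96500 = 11230 C.
I = Q/t = 11230 / 1680.0 s = 6.68 A.

6.68 A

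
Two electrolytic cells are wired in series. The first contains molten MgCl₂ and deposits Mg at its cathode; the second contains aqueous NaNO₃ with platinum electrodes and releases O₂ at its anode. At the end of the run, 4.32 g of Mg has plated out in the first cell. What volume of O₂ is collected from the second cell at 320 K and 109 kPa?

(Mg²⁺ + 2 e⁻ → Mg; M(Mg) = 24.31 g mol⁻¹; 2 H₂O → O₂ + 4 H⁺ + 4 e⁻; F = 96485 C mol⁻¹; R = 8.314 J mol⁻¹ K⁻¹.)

2.17 L

n(Mg) = 4.32 / 24.31 = 0.1777 mol, so n(e⁻) = 2 × 0.1777 = 0.3554 mol.
The cells are in series, so the same 0.3554 mol of electrons passes through the second cell.
2 H₂O → O₂ + 4 H⁺ + 4 e⁻ — 4 mol e⁻ per mol O₂, so n(O₂) = 0.3554/4 = 0.08885 mol.
V = nRT/P = (0.08885 × 8.314 × 320) / (109 × 10³) = 0.00217 m³ = 2.17 L.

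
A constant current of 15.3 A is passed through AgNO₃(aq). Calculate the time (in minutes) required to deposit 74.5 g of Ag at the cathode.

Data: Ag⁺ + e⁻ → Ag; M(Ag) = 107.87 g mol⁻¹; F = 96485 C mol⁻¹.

72.6 min

n(Ag) = m/M = 74.5 / 107.87 = 0.6906 mol.
Each Ag atom requires 1 electron, so n(e⁻) = 1 × 0.6906 = 0.6906 mol.
Q = n(e⁻)·F = 0.6906 × 96485 = 66640 C.
t = Q/I = 66640 / 15.30 A = 4355 s = 72.6 min.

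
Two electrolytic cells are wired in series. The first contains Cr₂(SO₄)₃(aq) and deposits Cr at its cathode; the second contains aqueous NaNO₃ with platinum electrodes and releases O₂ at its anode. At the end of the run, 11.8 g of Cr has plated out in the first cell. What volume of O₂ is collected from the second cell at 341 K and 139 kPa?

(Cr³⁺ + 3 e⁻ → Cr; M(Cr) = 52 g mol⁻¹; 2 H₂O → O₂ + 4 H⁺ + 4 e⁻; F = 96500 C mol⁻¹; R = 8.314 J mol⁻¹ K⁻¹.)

n(Cr) = 11.8 / 52 = 0.2269 mol, so n(e⁻) = 3 × 0.2269 = 0.6808 mol.
The cells are in series, so the same 0.6808 mol of electrons passes through the second cell.
2 H₂O → O₂ + 4 H⁺ + 4 e⁻ — 4 mol e⁻ per mol O₂, so n(O₂) = 0.6808/4 = 0.1702 mol.
V = nRT/P = (0.1702 × 8.314 × 341) / (139 × 10³) = 0.00347 m³ = 3.47 L.

3.47 L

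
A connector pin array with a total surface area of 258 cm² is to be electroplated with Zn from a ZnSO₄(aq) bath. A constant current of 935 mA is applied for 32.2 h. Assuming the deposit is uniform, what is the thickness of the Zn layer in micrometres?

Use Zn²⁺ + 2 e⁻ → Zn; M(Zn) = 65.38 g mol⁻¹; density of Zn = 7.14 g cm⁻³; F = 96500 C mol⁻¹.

Q = I·t = 0.9350 × 115920 = 108400 C; n(e⁻) = 1.123 mol.
n(Zn) = n(e⁻)/2 = 0.5616 mol, so m = 0.5616 × 65.38 = 36.72 g.
Volume = m/ρ = 36.72 / 7.14 = 5.142 cm³.
Thickness = V/A = 5.142 / 258 = 0.0199 cm = 199 μm.

199 μm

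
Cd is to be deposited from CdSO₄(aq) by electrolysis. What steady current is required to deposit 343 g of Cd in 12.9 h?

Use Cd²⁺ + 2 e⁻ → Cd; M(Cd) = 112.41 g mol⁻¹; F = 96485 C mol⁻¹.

n(Cd) = 343 / 112.41 = 3.051 mol.
n(e⁻) = 2 × 3.051 = 6.103 mol.
Q = n(e⁻)·F = 6.103 × 96485 = 588800 C.
I = Q/t = 588800 / 46440 s = 12.7 A.

12.7 A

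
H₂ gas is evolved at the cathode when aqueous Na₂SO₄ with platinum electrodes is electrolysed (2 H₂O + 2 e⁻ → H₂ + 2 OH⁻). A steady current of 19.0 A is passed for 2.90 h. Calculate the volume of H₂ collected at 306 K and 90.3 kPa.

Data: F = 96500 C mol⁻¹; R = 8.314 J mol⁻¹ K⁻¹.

Q = I·t = 19.00 A × 10440 s = 198400 C.
n(e⁻) = Q/F = 198400 / 96500 = 2.056 mol.
2 electrons are transferred per H₂ molecule, so n(H₂) = 2.056 / 2 = 1.028 mol.
V = nRT/P = (1.028 × 8.314 × 306) / (90.3 × 10³ Pa) = 0.0290 m³ = 29.0 L.

29.0 L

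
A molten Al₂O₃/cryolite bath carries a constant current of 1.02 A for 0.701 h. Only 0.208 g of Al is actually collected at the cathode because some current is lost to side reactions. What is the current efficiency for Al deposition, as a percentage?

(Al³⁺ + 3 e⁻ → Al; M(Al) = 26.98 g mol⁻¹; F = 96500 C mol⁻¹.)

Q = I·t = 1.020 × 2523.6 = 2574 C; n(e⁻) = 2574/96500 = 0.02667 mol.
Theoretical n(Al) = n(e⁻)/3 = 0.008891 mol, i.e. m_theo = 0.008891 × 26.98 = 0.2399 g.
Efficiency = m_actual / m_theo = 0.208 / 0.2399 = 86.7 %.

86.7 %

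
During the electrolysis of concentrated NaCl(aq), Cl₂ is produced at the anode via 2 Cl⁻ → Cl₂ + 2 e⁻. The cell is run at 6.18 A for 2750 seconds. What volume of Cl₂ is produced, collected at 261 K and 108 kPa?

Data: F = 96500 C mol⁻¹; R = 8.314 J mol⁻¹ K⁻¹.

Q = I·t = 6.180 A × 2750.0 s = 17000 C.
n(e⁻) = Q/F = 17000 / 96500 = 0.1761 mol.
2 electrons are transferred per Cl₂ molecule, so n(Cl₂) = 0.1761 / 2 = 0.08806 mol.
V = nRT/P = (0.08806 × 8.314 × 261) / (108 × 10³ Pa) = 0.00177 m³ = 1.77 L.

1.77 L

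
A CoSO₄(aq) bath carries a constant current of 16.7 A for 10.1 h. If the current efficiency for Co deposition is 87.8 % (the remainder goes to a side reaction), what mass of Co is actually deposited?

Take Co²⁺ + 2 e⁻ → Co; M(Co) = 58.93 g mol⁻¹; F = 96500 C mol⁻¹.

163 g

Q = I·t = 16.70 × 36360 = 607200 C.
n(e⁻) = 607200/96500 = 6.292 mol; theoretically n(Co) = 6.292/2 = 3.146 mol, m_theo = 185.4 g.
At 87.8 % efficiency, m_actual = 0.878 × 185.4 = 163 g.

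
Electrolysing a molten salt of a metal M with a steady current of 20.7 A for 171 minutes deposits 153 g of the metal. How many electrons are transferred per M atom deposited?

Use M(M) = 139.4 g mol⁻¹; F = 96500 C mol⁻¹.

Q = I·t = 20.70 A × 10260 s = 212400 C, so n(e⁻) = 212400/96500 = 2.201 mol.
n(M) deposited = 153 / 139.4 = 1.098 mol.
Electrons per atom = n(e⁻)/n(M) = 2.201 / 1.098 = 2.01 ≈ 2, so the ion is M²⁺.

2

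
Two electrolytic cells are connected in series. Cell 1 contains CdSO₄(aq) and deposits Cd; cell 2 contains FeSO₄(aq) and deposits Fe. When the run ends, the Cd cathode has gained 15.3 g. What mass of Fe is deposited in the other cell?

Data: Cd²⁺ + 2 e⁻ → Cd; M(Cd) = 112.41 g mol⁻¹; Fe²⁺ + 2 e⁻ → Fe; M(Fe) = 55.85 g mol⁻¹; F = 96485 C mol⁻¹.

7.60 g

n(Cd) = 15.3 / 112.41 = 0.1361 mol.
Since Cd²⁺ + 2 e⁻ → Cd, n(e⁻) passed = 2 × 0.1361 = 0.2722 mol.
Cells in series carry the same charge, so the same 0.2722 mol of electrons passes through cell 2.
Fe²⁺ + 2 e⁻ → Fe, so n(Fe) = 0.2722 / 2 = 0.1361 mol.
m(Fe) = 0.1361 × 55.85 = 7.60 g.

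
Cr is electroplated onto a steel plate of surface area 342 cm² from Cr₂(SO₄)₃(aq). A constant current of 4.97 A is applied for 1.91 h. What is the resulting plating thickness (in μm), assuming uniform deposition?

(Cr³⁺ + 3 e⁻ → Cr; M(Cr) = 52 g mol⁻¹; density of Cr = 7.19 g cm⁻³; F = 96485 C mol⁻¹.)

25.0 μm

Q = I·t = 4.970 × 6876.0 = 34170 C; n(e⁻) = 0.3542 mol.
n(Cr) = n(e⁻)/3 = 0.1181 mol, so m = 0.1181 × 52 = 6.139 g.
Volume = m/ρ = 6.139 / 7.19 = 0.8539 cm³.
Thickness = V/A = 0.8539 / 342 = 0.00250 cm = 25.0 μm.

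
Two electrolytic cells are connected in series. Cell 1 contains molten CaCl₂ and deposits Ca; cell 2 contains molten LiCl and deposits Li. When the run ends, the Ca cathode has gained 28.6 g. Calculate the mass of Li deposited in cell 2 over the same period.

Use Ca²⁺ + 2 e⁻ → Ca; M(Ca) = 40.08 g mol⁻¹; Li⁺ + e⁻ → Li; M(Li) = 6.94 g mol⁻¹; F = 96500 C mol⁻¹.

n(Ca) = 28.6 / 40.08 = 0.7136 mol.
Since Ca²⁺ + 2 e⁻ → Ca, n(e⁻) passed = 2 × 0.7136 = 1.427 mol.
Cells in series carry the same charge, so the same 1.427 mol of electrons passes through cell 2.
Li⁺ + e⁻ → Li, so n(Li) = 1.427 / 1 = 1.427 mol.
m(Li) = 1.427 × 6.94 = 9.90 g.

9.90 g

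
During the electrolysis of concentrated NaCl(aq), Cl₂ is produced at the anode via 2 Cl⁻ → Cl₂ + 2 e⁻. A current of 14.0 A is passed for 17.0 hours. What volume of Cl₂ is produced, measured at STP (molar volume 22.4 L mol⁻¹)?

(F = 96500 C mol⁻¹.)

Q = I·t = 14.00 A × 61200 s = 856800 C.
n(e⁻) = Q/F = 856800 / 96500 = 8.879 mol.
2 electrons are transferred per Cl₂ molecule, so n(Cl₂) = 8.879 / 2 = 4.439 mol.
V = n × V_m = 4.439 × 22.4 = 99.4 L.

99.4 L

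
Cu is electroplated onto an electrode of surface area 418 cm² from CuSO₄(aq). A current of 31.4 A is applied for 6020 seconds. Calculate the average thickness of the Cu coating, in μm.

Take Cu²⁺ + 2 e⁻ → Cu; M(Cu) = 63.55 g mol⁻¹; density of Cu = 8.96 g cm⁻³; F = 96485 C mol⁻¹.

Q = I·t = 31.40 × 6020.0 = 189000 C; n(e⁻) = 1.959 mol.
n(Cu) = n(e⁻)/2 = 0.9796 mol, so m = 0.9796 × 63.55 = 62.25 g.
Volume = m/ρ = 62.25 / 8.96 = 6.948 cm³.
Thickness = V/A = 6.948 / 418 = 0.0166 cm = 166 μm.

166 μm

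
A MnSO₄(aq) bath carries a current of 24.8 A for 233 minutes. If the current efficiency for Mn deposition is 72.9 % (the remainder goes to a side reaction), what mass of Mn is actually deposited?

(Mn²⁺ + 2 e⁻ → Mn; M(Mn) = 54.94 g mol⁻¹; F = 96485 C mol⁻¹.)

Q = I·t = 24.80 × 13980 = 346700 C.
n(e⁻) = 346700/96485 = 3.593 mol; theoretically n(Mn) = 3.593/2 = 1.797 mol, m_theo = 98.71 g.
At 72.9 % efficiency, m_actual = 0.729 × 98.71 = 72.0 g.

72.0 g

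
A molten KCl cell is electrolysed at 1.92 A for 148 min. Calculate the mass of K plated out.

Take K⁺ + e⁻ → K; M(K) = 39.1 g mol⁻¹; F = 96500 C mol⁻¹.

6.91 g

Q = I·t = 1.920 A × 8880.0 s = 17050 C.
n(e⁻) = Q/F = 17050 / 96500 = 0.1767 mol.
K⁺ + e⁻ → K, so n(K) = n(e⁻)/1 = 0.1767 mol.
m = n·M = 0.1767 × 39.1 = 6.91 g.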